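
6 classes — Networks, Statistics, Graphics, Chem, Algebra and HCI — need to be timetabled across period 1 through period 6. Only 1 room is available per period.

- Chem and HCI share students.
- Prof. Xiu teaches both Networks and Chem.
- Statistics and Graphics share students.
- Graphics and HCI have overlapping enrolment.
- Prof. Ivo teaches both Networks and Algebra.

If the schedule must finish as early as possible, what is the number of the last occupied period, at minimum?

period 6

With at most 1 per period and 6 classes, at least 6 periods are needed.
6 works (last occupied period: period 6): for example Graphics -> period 3; Statistics -> period 2; HCI -> period 6; Algebra -> period 5; Networks -> period 1; Chem -> period 4.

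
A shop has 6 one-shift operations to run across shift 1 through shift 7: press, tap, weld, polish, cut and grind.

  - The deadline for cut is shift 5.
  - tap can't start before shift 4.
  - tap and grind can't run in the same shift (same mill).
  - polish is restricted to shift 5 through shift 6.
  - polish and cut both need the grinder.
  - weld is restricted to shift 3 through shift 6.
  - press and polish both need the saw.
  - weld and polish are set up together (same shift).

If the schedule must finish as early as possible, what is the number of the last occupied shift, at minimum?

5

polish can't be placed before shift 5, so the schedule must run through at least shift 5.
5 works (last occupied shift: shift 5): for example tap -> shift 4, grind -> shift 1, weld -> shift 5, cut -> shift 1, polish -> shift 5, press -> shift 1.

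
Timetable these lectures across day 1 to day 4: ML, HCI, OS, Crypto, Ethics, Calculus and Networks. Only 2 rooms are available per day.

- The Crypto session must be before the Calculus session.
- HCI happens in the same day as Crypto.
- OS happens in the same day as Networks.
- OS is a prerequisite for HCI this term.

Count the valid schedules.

Splitting on ML: it can be day 1 (2), day 2 (2), day 3 (3), day 4 (5). Listing each branch's schedules as (HCI, OS, Crypto, Ethics, Calculus, Networks) by day number:
ML=day 1: (3,2,3,1,4,2) (3,2,3,4,4,2) — 2.
ML=day 2: (3,1,3,2,4,1) (3,1,3,4,4,1) — 2.
ML=day 3: (2,1,2,3,4,1) (2,1,2,4,3,1) (2,1,2,4,4,1) — 3.
ML=day 4: (2,1,2,3,3,1) (2,1,2,3,4,1) (2,1,2,4,3,1) (3,1,3,2,4,1) (3,2,3,1,4,2) — 5.
Summing: 2 + 2 + 3 + 5 = 12.

12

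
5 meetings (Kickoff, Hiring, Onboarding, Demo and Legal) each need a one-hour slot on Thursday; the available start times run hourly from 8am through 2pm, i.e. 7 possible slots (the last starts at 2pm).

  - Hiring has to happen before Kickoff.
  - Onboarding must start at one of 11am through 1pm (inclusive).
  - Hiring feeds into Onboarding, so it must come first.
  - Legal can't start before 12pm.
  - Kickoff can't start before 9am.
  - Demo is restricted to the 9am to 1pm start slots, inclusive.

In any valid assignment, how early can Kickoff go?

Kickoff is available from 9am.
Kickoff at 9am is achievable: Kickoff in 9am, Hiring in 8am, Demo in 9am, Onboarding in 11am, Legal in 12pm.

9am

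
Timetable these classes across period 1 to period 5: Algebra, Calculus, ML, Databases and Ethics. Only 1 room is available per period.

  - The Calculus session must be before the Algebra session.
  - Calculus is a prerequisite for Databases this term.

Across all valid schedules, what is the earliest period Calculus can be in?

period 1

Downstream work caps Calculus at period 4.
Calculus at period 1 is achievable: Calculus -> period 1, Ethics -> period 5, Algebra -> period 2, Databases -> period 3, ML -> period 4.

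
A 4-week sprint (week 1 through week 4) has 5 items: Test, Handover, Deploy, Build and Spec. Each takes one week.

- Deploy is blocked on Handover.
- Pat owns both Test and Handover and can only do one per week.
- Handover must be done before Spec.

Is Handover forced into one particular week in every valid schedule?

Handover can be week 1 (e.g. Spec -> week 2, Handover -> week 1, Deploy -> week 2, Build -> week 1, Test -> week 2) or week 2 (e.g. Spec in week 3, Test in week 1, Build in week 1, Deploy in week 3, Handover in week 2).

No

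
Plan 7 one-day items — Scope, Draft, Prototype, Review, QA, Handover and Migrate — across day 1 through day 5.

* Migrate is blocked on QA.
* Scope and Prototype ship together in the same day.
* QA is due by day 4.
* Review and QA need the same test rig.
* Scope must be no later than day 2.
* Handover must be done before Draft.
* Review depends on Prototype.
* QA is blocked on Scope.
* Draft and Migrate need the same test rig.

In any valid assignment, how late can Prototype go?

Prototype must be in the same day as Scope, which can't be after day 2, so Prototype is at most day 2.
Prototype at day 2 is achievable: Handover=day 1, Draft=day 2, QA=day 3, Scope=day 2, Review=day 4, Migrate=day 4, Prototype=day 2.

day 2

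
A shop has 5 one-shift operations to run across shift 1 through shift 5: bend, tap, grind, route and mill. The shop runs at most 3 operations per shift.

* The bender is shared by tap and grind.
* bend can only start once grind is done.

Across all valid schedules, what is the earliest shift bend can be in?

shift 2

Precedence pushes bend to at least shift 2.
bend at shift 2 is achievable: tap -> shift 2, route -> shift 1, bend -> shift 2, mill -> shift 1, grind -> shift 1.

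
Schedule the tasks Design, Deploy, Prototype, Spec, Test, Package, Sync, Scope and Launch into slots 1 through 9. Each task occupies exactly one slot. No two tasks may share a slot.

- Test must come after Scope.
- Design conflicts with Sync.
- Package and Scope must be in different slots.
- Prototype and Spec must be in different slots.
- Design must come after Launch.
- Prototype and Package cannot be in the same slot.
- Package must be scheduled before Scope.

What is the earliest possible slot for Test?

Precedence pushes Test to at least 3.
Test at 3 is achievable: Deploy=6; Design=5; Scope=2; Sync=9; Launch=4; Prototype=7; Spec=8; Test=3; Package=1.

3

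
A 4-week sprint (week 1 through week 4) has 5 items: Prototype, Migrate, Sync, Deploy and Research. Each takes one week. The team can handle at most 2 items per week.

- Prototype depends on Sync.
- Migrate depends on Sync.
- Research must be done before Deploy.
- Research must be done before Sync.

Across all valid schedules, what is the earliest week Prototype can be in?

week 3

Precedence pushes Prototype to at least week 3.
Prototype at week 3 is achievable: Deploy in week 2, Migrate in week 3, Research in week 1, Sync in week 2, Prototype in week 3.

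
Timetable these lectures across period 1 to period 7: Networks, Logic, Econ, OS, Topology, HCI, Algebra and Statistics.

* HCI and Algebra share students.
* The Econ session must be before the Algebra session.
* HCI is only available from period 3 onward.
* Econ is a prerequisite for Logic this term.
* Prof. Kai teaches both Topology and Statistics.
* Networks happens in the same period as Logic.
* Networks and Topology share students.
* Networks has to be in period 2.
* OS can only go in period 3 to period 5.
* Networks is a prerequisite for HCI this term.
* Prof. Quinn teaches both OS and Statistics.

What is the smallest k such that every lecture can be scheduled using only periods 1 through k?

3

The precedence chain requires at least 3 distinct periods.
3 works (last occupied period: period 3): for example Logic -> period 2; HCI -> period 3; Econ -> period 1; OS -> period 3; Topology -> period 1; Networks -> period 2; Statistics -> period 2; Algebra -> period 2.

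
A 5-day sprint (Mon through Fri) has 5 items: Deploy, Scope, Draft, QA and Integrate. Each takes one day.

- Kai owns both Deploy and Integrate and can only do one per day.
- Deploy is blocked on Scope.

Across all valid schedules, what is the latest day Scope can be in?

Thu

Downstream work caps Scope at Thu.
Scope at Thu is achievable: Deploy in Fri; Draft in Mon; QA in Mon; Scope in Thu; Integrate in Mon.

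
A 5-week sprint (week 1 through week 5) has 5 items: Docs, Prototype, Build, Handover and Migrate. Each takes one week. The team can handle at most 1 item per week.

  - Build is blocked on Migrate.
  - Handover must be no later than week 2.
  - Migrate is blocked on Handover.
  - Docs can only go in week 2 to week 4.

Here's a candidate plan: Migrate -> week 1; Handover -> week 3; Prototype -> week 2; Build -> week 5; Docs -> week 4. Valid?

Invalid. Migrate is blocked on Handover.

Handover must be no later than week 2 — violated.
Build is blocked on Migrate — holds.
Docs can only go in week 2 to week 4 — holds.
The team can handle at most 1 item per week — holds.
Migrate is blocked on Handover — violated.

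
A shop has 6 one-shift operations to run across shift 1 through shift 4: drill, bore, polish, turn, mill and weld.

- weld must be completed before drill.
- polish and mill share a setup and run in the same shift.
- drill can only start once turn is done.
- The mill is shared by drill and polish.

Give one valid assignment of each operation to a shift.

bore=shift 1; weld=shift 1; polish=shift 1; turn=shift 1; mill=shift 1; drill=shift 2

Checking: weld(shift 1) before drill(shift 2); turn(shift 1) before drill(shift 2); drill(shift 2) != polish(shift 1); polish = mill = shift 1.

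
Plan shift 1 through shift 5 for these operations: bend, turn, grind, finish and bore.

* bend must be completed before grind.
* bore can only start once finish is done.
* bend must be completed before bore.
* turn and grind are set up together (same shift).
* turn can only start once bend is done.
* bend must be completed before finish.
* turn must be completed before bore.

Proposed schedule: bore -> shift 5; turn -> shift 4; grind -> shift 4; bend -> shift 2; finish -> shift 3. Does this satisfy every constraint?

Yes, all constraints hold

turn and grind are set up together (same shift) — holds.
turn must be completed before bore — holds.
turn can only start once bend is done — holds.
bend must be completed before finish — holds.
bend must be completed before grind — holds.
bend must be completed before bore — holds.
bore can only start once finish is done — holds.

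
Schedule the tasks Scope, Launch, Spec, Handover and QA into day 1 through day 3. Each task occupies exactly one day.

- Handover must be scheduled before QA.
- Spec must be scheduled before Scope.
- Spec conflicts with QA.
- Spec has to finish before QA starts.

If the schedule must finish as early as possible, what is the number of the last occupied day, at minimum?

The precedence chain requires at least 2 distinct days.
2 works (last occupied day: day 2): for example Handover -> day 1; Launch -> day 1; Scope -> day 2; QA -> day 2; Spec -> day 1.

2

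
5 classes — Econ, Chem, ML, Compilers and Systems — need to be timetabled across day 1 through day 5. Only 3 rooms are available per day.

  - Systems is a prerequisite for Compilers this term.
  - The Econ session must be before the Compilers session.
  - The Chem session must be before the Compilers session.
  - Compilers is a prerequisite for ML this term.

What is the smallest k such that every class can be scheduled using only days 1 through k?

3 days

The precedence chain requires at least 3 distinct days.
With at most 3 per day and 5 classes, at least 2 days are needed.
3 works (last occupied day: day 3): for example Econ in day 1; ML in day 3; Systems in day 1; Compilers in day 2; Chem in day 1.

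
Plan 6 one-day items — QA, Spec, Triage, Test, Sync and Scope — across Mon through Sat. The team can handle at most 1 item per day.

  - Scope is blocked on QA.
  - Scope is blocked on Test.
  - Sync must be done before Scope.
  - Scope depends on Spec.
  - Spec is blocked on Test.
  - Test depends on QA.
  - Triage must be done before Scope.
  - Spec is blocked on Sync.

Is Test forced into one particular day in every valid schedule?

No

Test can be Tue (e.g. Triage -> Fri, Scope -> Sat, QA -> Mon, Spec -> Thu, Test -> Tue, Sync -> Wed) or Wed (e.g. Sync -> Tue, Test -> Wed, QA -> Mon, Triage -> Fri, Scope -> Sat, Spec -> Thu).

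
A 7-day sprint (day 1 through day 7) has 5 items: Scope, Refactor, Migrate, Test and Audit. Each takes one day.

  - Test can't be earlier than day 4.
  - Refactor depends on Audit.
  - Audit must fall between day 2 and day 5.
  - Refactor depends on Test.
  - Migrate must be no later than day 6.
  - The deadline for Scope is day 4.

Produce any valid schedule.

Refactor=day 5; Audit=day 2; Migrate=day 1; Test=day 4; Scope=day 1

Checking: Test(day 4) before Refactor(day 5); Audit(day 2) before Refactor(day 5); Migrate=day 1 in [day 1,day 6]; Test=day 4 in [day 4,day 7]; Scope=day 1 in [day 1,day 4]; Audit=day 2 in [day 2,day 5].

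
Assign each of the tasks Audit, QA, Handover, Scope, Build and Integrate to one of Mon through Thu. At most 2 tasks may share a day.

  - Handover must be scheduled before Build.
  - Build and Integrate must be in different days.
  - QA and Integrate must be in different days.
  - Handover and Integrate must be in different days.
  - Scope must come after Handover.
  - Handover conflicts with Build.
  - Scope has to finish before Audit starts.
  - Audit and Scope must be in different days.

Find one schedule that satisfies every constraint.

Scope -> Tue; Handover -> Mon; Audit -> Wed; Build -> Tue; Integrate -> Wed; QA -> Mon

Checking: Handover(Mon) before Scope(Tue); Handover(Mon) before Build(Tue); Scope(Tue) before Audit(Wed); Audit(Wed) != Scope(Tue); Build(Tue) != Integrate(Wed); Handover(Mon) != Build(Tue); QA(Mon) != Integrate(Wed); Handover(Mon) != Integrate(Wed); max 2 per day (cap 2).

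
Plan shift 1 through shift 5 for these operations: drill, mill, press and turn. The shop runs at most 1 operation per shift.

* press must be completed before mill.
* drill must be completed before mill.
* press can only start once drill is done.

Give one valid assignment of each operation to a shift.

press=shift 2; turn=shift 4; mill=shift 3; drill=shift 1

Checking: drill(shift 1) before press(shift 2); drill(shift 1) before mill(shift 3); press(shift 2) before mill(shift 3); max 1 per shift (cap 1).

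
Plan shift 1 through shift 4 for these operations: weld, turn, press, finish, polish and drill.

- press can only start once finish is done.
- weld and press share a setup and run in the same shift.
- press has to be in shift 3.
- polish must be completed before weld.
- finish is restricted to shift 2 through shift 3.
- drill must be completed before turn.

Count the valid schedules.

Splitting on turn: it can be shift 2 (2), shift 3 (4), shift 4 (6). Listing each branch's schedules as (weld, press, finish, polish, drill) by shift number:
turn=shift 2: (3,3,2,1,1) (3,3,2,2,1) — 2.
turn=shift 3: (3,3,2,1,1) (3,3,2,1,2) (3,3,2,2,1) (3,3,2,2,2) — 4.
turn=shift 4: (3,3,2,1,1) (3,3,2,1,2) (3,3,2,1,3) (3,3,2,2,1) (3,3,2,2,2) (3,3,2,2,3) — 6.
Summing: 2 + 4 + 6 = 12.

12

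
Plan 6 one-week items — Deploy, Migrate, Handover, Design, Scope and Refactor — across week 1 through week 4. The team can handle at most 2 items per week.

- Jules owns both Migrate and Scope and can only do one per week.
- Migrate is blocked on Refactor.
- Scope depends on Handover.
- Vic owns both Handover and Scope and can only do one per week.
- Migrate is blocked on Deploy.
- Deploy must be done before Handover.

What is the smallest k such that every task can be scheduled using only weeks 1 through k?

3 weeks

The precedence chain requires at least 3 distinct weeks.
With at most 2 per week and 6 tasks, at least 3 weeks are needed.
3 works (last occupied week: week 3): for example Refactor=week 1; Deploy=week 1; Scope=week 3; Handover=week 2; Migrate=week 2; Design=week 3.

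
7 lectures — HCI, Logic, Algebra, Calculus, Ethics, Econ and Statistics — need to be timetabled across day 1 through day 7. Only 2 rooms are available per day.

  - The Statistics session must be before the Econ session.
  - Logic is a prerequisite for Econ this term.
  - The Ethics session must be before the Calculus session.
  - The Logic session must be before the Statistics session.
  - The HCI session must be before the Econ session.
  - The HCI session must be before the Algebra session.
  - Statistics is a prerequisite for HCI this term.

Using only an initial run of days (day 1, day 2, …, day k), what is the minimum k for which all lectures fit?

4

The precedence chain requires at least 4 distinct days.
With at most 2 per day and 7 lectures, at least 4 days are needed.
4 works (last occupied day: day 4): for example Statistics=day 2; Calculus=day 2; Ethics=day 1; Logic=day 1; Econ=day 4; HCI=day 3; Algebra=day 4.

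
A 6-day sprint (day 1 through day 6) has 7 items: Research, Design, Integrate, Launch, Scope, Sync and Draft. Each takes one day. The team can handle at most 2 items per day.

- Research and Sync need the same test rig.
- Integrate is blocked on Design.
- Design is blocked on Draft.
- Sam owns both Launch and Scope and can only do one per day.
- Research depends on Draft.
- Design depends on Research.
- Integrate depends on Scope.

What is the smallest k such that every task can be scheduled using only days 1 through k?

The precedence chain requires at least 4 distinct days.
With at most 2 per day and 7 tasks, at least 4 days are needed.
4 works (last occupied day: day 4): for example Design=day 3; Research=day 2; Scope=day 1; Draft=day 1; Integrate=day 4; Launch=day 2; Sync=day 3.

4 days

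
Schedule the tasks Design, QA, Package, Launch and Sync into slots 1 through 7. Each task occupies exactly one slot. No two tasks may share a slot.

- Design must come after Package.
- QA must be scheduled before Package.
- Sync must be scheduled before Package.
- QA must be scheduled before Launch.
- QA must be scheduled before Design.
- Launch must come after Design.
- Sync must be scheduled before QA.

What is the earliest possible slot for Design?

4

Precedence pushes Design to at least 4; downstream work caps Design at 6.
Design at 4 is achievable: Launch in 5, QA in 2, Design in 4, Package in 3, Sync in 1.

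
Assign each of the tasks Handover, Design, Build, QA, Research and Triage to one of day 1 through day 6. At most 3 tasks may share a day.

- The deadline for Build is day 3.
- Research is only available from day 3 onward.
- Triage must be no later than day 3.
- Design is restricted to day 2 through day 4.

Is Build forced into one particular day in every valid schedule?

No

Build can be day 1 (e.g. Handover -> day 1, Build -> day 1, Design -> day 2, Triage -> day 1, QA -> day 2, Research -> day 3) or day 2 (e.g. Handover in day 1; QA in day 1; Triage in day 1; Research in day 3; Design in day 2; Build in day 2).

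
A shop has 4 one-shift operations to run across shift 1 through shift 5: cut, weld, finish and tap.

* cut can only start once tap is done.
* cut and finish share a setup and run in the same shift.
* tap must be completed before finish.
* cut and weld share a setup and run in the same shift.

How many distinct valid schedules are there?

10

Splitting on cut: it can be shift 2 (1), shift 3 (2), shift 4 (3), shift 5 (4). Listing each branch's schedules as (weld, finish, tap) by shift number:
cut=shift 2: (2,2,1) — 1.
cut=shift 3: (3,3,1) (3,3,2) — 2.
cut=shift 4: (4,4,1) (4,4,2) (4,4,3) — 3.
cut=shift 5: (5,5,1) (5,5,2) (5,5,3) (5,5,4) — 4.
Summing: 1 + 2 + 3 + 4 = 10.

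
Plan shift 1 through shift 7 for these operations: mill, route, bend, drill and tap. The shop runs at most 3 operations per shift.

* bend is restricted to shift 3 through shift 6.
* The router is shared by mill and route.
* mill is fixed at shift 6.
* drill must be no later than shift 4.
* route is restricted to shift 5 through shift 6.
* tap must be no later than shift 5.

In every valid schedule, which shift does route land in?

route's window is shift 5–shift 6.
mill is fixed at shift 6, and route can't share a shift with mill.
So route must be shift 5.

shift 5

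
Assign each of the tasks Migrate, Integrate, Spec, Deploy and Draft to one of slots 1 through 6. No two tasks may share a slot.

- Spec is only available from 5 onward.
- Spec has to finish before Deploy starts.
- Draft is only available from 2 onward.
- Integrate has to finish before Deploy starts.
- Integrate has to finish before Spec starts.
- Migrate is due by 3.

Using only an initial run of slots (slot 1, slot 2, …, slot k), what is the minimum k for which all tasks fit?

6

The precedence chain requires at least 3 distinct slots.
With at most 1 per slot and 5 tasks, at least 5 slots are needed.
Propagating the time windows through the other constraints, Deploy can't land before 6, so the schedule must run through at least slot 6.
6 works (last occupied slot: 6): for example Spec in 5, Integrate in 3, Deploy in 6, Draft in 2, Migrate in 1.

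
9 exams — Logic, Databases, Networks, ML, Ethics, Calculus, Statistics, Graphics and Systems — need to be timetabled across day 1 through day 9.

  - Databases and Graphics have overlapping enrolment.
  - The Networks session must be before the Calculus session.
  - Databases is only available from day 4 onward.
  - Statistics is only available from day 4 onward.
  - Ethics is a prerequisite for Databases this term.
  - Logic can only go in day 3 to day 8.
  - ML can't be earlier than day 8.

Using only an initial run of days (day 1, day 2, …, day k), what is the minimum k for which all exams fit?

The precedence chain requires at least 2 distinct days.
ML can't be placed before day 8, so the schedule must run through at least day 8.
8 works (last occupied day: day 8): for example Graphics -> day 1; Statistics -> day 4; Logic -> day 3; Calculus -> day 2; ML -> day 8; Networks -> day 1; Ethics -> day 1; Systems -> day 1; Databases -> day 4.

8 days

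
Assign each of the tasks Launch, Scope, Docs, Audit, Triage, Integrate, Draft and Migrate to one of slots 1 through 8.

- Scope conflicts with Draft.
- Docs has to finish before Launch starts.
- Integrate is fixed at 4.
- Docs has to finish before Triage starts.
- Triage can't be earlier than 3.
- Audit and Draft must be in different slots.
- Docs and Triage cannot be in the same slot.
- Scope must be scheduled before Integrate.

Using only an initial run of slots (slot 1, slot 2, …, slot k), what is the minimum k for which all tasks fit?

4 slots

The precedence chain requires at least 2 distinct slots.
Integrate can't be placed before 4, so the schedule must run through at least slot 4.
4 works (last occupied slot: 4): for example Scope in 1; Docs in 1; Audit in 1; Migrate in 1; Triage in 3; Draft in 2; Integrate in 4; Launch in 2.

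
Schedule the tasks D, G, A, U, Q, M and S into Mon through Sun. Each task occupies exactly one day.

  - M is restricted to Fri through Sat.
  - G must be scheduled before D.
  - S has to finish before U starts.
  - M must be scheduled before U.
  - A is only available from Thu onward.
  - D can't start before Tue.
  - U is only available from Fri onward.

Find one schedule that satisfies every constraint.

G -> Mon, S -> Mon, Q -> Mon, A -> Thu, D -> Tue, U -> Sat, M -> Fri

Checking: S(Mon) before U(Sat); G(Mon) before D(Tue); M(Fri) before U(Sat); A=Thu in [Thu,Sun]; U=Sat in [Fri,Sun]; M=Fri in [Fri,Sat]; D=Tue in [Tue,Sun].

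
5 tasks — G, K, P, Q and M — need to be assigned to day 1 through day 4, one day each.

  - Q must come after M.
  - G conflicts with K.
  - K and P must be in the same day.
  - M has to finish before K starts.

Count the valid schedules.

Splitting on G: it can be day 1 (14), day 2 (11), day 3 (9), day 4 (8). Listing each branch's schedules as (K, P, Q, M) by day number:
G=day 1: (2,2,2,1) (2,2,3,1) (2,2,4,1) (3,3,2,1) (3,3,3,1) (3,3,3,2) (3,3,4,1) (3,3,4,2) (4,4,2,1) (4,4,3,1) (4,4,3,2) (4,4,4,1) (4,4,4,2) (4,4,4,3) — 14.
G=day 2: (3,3,2,1) (3,3,3,1) (3,3,3,2) (3,3,4,1) (3,3,4,2) (4,4,2,1) (4,4,3,1) (4,4,3,2) (4,4,4,1) (4,4,4,2) (4,4,4,3) — 11.
G=day 3: (2,2,2,1) (2,2,3,1) (2,2,4,1) (4,4,2,1) (4,4,3,1) (4,4,3,2) (4,4,4,1) (4,4,4,2) (4,4,4,3) — 9.
G=day 4: (2,2,2,1) (2,2,3,1) (2,2,4,1) (3,3,2,1) (3,3,3,1) (3,3,3,2) (3,3,4,1) (3,3,4,2) — 8.
Summing: 14 + 11 + 9 + 8 = 42.

42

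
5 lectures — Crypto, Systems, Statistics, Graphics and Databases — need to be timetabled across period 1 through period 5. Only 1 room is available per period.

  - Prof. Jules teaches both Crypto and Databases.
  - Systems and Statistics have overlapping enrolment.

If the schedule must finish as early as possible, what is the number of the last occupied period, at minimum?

With at most 1 per period and 5 lectures, at least 5 periods are needed.
5 works (last occupied period: period 5): for example Statistics -> period 3; Systems -> period 2; Databases -> period 5; Graphics -> period 4; Crypto -> period 1.

5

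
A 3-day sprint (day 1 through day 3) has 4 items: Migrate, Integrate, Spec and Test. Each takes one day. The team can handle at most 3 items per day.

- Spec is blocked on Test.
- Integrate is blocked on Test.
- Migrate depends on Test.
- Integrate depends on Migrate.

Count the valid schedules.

2

Enumerating: Integrate=day 3; Migrate=day 2; Spec=day 2; Test=day 1 | Migrate -> day 2, Test -> day 1, Integrate -> day 3, Spec -> day 3.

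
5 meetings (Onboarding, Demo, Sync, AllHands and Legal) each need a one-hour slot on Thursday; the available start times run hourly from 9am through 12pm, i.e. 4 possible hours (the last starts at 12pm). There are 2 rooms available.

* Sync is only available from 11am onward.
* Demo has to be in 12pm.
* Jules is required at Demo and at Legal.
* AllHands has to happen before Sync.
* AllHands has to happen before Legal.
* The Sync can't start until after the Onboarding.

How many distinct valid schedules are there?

15

Splitting on Onboarding: it can be 9am (6), 10am (6), 11am (3). Listing each branch's schedules as (Demo, Sync, AllHands, Legal):
Onboarding=9am: (12pm,11am,9am,10am) (12pm,11am,9am,11am) (12pm,11am,10am,11am) (12pm,12pm,9am,10am) (12pm,12pm,9am,11am) (12pm,12pm,10am,11am) — 6.
Onboarding=10am: (12pm,11am,9am,10am) (12pm,11am,9am,11am) (12pm,11am,10am,11am) (12pm,12pm,9am,10am) (12pm,12pm,9am,11am) (12pm,12pm,10am,11am) — 6.
Onboarding=11am: (12pm,12pm,9am,10am) (12pm,12pm,9am,11am) (12pm,12pm,10am,11am) — 3.
Summing: 6 + 6 + 3 = 15.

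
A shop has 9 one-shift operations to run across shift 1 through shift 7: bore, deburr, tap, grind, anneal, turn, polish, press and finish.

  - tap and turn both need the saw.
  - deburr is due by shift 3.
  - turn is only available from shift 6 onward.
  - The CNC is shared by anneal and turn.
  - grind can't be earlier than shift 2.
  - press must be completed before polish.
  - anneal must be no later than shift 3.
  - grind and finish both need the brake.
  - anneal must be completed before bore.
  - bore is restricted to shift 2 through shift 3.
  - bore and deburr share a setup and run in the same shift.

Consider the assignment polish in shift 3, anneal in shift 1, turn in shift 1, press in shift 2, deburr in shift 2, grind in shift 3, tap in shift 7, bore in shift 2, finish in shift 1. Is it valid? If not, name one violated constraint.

No. The CNC is shared by anneal and turn is not satisfied.

grind can't be earlier than shift 2 — holds.
anneal must be completed before bore — holds.
anneal must be no later than shift 3 — holds.
press must be completed before polish — holds.
grind and finish both need the brake — holds.
tap and turn both need the saw — holds.
deburr is due by shift 3 — holds.
The CNC is shared by anneal and turn — violated.
turn is only available from shift 6 onward — violated.
bore is restricted to shift 2 through shift 3 — holds.
bore and deburr share a setup and run in the same shift — holds.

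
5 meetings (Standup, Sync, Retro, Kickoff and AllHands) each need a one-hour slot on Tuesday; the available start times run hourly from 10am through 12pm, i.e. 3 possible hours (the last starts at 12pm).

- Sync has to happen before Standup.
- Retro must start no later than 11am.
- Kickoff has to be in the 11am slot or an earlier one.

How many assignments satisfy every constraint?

Splitting on Standup: it can be 11am (12), 12pm (24). Listing each branch's schedules as (Sync, Retro, Kickoff, AllHands):
Standup=11am: (10am,10am,10am,10am) (10am,10am,10am,11am) (10am,10am,10am,12pm) (10am,10am,11am,10am) (10am,10am,11am,11am) (10am,10am,11am,12pm) (10am,11am,10am,10am) (10am,11am,10am,11am) (10am,11am,10am,12pm) (10am,11am,11am,10am) (10am,11am,11am,11am) (10am,11am,11am,12pm) — 12.
Standup=12pm: (10am,10am,10am,10am) (10am,10am,10am,11am) (10am,10am,10am,12pm) (10am,10am,11am,10am) (10am,10am,11am,11am) (10am,10am,11am,12pm) (10am,11am,10am,10am) (10am,11am,10am,11am) (10am,11am,10am,12pm) (10am,11am,11am,10am) (10am,11am,11am,11am) (10am,11am,11am,12pm) (11am,10am,10am,10am) (11am,10am,10am,11am) (11am,10am,10am,12pm) (11am,10am,11am,10am) (11am,10am,11am,11am) (11am,10am,11am,12pm) (11am,11am,10am,10am) (11am,11am,10am,11am) (11am,11am,10am,12pm) (11am,11am,11am,10am) (11am,11am,11am,11am) (11am,11am,11am,12pm) — 24.
Summing: 12 + 24 = 36.

36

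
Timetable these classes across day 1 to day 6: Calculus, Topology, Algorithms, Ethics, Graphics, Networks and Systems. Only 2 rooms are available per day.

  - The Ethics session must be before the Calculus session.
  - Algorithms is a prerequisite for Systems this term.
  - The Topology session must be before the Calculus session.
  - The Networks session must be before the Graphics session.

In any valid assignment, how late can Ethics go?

Downstream work caps Ethics at day 5.
Ethics at day 5 is achievable: Ethics in day 5; Networks in day 2; Systems in day 2; Topology in day 1; Algorithms in day 1; Graphics in day 3; Calculus in day 6.

day 5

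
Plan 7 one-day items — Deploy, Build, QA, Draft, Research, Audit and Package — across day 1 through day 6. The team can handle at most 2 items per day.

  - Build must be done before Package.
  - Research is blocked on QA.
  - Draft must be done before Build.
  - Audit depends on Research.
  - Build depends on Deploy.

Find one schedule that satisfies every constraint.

Draft -> day 1; Deploy -> day 1; Audit -> day 4; QA -> day 2; Package -> day 3; Build -> day 2; Research -> day 3

Checking: Deploy(day 1) before Build(day 2); Build(day 2) before Package(day 3); QA(day 2) before Research(day 3); Research(day 3) before Audit(day 4); Draft(day 1) before Build(day 2); max 2 per day (cap 2).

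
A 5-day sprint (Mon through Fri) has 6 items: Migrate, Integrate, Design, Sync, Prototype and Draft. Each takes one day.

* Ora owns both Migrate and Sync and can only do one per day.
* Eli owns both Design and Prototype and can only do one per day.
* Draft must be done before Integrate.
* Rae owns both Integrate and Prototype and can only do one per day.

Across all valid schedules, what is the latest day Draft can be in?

Downstream work caps Draft at Thu.
Draft at Thu is achievable: Migrate -> Mon, Integrate -> Fri, Design -> Mon, Sync -> Tue, Draft -> Thu, Prototype -> Tue.

Thu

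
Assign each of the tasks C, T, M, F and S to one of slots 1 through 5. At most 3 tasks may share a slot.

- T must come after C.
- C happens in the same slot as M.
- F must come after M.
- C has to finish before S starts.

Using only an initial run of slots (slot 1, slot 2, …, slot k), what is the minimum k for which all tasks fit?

The precedence chain requires at least 2 distinct slots.
With at most 3 per slot and 5 tasks, at least 2 slots are needed.
2 works (last occupied slot: 2): for example C -> 1, S -> 2, M -> 1, T -> 2, F -> 2.

2 slots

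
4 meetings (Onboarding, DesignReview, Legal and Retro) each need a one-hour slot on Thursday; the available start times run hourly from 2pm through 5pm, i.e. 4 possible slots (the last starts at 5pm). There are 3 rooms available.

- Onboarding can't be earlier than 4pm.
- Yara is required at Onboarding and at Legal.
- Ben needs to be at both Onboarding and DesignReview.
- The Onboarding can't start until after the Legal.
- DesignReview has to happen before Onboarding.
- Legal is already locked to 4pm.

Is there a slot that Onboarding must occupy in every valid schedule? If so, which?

Onboarding's window is 4pm–5pm.
Legal is fixed at 4pm, and Onboarding can't share a slot with Legal.
So Onboarding must be 5pm.

5pm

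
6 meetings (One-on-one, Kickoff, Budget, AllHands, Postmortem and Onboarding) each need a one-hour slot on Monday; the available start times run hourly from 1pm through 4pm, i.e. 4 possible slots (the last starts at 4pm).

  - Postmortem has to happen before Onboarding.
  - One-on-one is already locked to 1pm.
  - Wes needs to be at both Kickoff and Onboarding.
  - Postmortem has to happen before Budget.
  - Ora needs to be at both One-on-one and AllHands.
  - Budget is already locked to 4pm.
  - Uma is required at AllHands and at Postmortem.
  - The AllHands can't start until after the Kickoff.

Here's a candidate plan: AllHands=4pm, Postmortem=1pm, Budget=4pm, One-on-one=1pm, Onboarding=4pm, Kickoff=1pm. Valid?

Yes

The AllHands can't start until after the Kickoff — holds.
Postmortem has to happen before Budget — holds.
One-on-one is already locked to 1pm — holds.
Ora needs to be at both One-on-one and AllHands — holds.
Postmortem has to happen before Onboarding — holds.
Budget is already locked to 4pm — holds.
Wes needs to be at both Kickoff and Onboarding — holds.
Uma is required at AllHands and at Postmortem — holds.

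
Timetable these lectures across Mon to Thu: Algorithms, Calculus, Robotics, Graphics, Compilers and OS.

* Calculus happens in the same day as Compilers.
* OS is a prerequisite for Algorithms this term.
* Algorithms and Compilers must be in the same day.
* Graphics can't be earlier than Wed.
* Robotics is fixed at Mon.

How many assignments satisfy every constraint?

Splitting on Algorithms: it can be Tue (2), Wed (4), Thu (6). Listing each branch's schedules as (Calculus, Robotics, Graphics, Compilers, OS):
Algorithms=Tue: (Tue,Mon,Wed,Tue,Mon) (Tue,Mon,Thu,Tue,Mon) — 2.
Algorithms=Wed: (Wed,Mon,Wed,Wed,Mon) (Wed,Mon,Wed,Wed,Tue) (Wed,Mon,Thu,Wed,Mon) (Wed,Mon,Thu,Wed,Tue) — 4.
Algorithms=Thu: (Thu,Mon,Wed,Thu,Mon) (Thu,Mon,Wed,Thu,Tue) (Thu,Mon,Wed,Thu,Wed) (Thu,Mon,Thu,Thu,Mon) (Thu,Mon,Thu,Thu,Tue) (Thu,Mon,Thu,Thu,Wed) — 6.
Summing: 2 + 4 + 6 = 12.

12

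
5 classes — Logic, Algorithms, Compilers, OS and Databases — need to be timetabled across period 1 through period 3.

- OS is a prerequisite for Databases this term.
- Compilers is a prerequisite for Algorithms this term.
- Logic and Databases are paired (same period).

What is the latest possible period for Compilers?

period 2

Downstream work caps Compilers at period 2.
Compilers at period 2 is achievable: Databases in period 2, Algorithms in period 3, OS in period 1, Compilers in period 2, Logic in period 2.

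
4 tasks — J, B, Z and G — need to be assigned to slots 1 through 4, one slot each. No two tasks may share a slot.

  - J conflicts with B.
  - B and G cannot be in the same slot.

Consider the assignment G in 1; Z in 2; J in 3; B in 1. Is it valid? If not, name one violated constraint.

J conflicts with B — holds.
No two tasks may share a slot — violated.
B and G cannot be in the same slot — violated.

No — it violates: B and G cannot be in the same slot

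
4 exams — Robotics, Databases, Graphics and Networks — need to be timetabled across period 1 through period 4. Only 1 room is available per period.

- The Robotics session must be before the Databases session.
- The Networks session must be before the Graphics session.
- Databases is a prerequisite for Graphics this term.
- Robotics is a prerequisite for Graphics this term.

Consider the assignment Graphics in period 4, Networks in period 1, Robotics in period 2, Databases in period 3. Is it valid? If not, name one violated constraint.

Yes

Robotics is a prerequisite for Graphics this term — holds.
Only 1 room is available per period — holds.
The Networks session must be before the Graphics session — holds.
The Robotics session must be before the Databases session — holds.
Databases is a prerequisite for Graphics this term — holds.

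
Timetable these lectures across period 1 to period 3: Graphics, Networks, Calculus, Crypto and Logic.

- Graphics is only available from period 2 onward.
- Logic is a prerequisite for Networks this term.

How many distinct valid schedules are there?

Splitting on Graphics: it can be period 2 (27), period 3 (27). Listing each branch's schedules as (Networks, Calculus, Crypto, Logic) by period number:
Graphics=period 2: (2,1,1,1) (2,1,2,1) (2,1,3,1) (2,2,1,1) (2,2,2,1) (2,2,3,1) (2,3,1,1) (2,3,2,1) (2,3,3,1) (3,1,1,1) (3,1,1,2) (3,1,2,1) (3,1,2,2) (3,1,3,1) (3,1,3,2) (3,2,1,1) (3,2,1,2) (3,2,2,1) (3,2,2,2) (3,2,3,1) (3,2,3,2) (3,3,1,1) (3,3,1,2) (3,3,2,1) (3,3,2,2) (3,3,3,1) (3,3,3,2) — 27.
Graphics=period 3: (2,1,1,1) (2,1,2,1) (2,1,3,1) (2,2,1,1) (2,2,2,1) (2,2,3,1) (2,3,1,1) (2,3,2,1) (2,3,3,1) (3,1,1,1) (3,1,1,2) (3,1,2,1) (3,1,2,2) (3,1,3,1) (3,1,3,2) (3,2,1,1) (3,2,1,2) (3,2,2,1) (3,2,2,2) (3,2,3,1) (3,2,3,2) (3,3,1,1) (3,3,1,2) (3,3,2,1) (3,3,2,2) (3,3,3,1) (3,3,3,2) — 27.
Summing: 27 + 27 = 54.

54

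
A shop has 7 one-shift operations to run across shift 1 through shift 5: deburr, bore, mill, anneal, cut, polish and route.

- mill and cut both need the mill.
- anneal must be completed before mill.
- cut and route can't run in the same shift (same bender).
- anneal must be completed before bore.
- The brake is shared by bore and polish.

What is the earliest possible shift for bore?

Precedence pushes bore to at least shift 2.
bore at shift 2 is achievable: mill -> shift 2, cut -> shift 1, polish -> shift 1, route -> shift 2, deburr -> shift 1, bore -> shift 2, anneal -> shift 1.

shift 2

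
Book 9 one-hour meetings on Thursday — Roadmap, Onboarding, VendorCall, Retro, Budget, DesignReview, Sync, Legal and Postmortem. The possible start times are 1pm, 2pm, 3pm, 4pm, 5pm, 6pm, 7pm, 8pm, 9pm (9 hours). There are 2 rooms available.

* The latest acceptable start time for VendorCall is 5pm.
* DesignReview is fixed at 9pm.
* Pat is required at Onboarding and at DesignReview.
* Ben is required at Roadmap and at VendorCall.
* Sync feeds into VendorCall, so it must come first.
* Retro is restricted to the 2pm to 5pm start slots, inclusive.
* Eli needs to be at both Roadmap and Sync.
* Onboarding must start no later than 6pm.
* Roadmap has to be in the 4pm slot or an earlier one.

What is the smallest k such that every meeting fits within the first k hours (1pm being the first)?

The precedence chain requires at least 2 distinct hours.
With at most 2 per hour and 9 meetings, at least 5 hours are needed.
DesignReview can't be placed before 9pm — that is hour 9 counting from 1pm — so the schedule must run through at least 9 hours.
9 works (last occupied hour: 9pm): for example Retro -> 2pm, Budget -> 3pm, Roadmap -> 1pm, VendorCall -> 3pm, Postmortem -> 4pm, Sync -> 2pm, DesignReview -> 9pm, Onboarding -> 1pm, Legal -> 4pm.

9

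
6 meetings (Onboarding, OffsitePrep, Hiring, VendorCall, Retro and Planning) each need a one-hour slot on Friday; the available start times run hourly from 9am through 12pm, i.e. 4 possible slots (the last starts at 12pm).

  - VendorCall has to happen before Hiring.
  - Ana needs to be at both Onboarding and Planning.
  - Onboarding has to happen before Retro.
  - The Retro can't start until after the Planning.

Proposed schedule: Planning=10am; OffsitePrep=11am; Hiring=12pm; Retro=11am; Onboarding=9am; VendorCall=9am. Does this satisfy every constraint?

Yes

Onboarding has to happen before Retro — holds.
The Retro can't start until after the Planning — holds.
Ana needs to be at both Onboarding and Planning — holds.
VendorCall has to happen before Hiring — holds.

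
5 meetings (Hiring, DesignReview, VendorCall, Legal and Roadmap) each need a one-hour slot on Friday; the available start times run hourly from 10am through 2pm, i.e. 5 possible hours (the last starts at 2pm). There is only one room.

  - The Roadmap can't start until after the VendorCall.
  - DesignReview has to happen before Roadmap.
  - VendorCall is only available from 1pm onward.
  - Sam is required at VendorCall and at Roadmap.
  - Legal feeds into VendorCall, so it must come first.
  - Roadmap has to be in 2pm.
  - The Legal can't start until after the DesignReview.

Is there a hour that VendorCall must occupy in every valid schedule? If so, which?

VendorCall's window is 1pm–2pm.
Roadmap is fixed at 2pm, and VendorCall can't share a hour with Roadmap.
So VendorCall must be 1pm.

1pm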